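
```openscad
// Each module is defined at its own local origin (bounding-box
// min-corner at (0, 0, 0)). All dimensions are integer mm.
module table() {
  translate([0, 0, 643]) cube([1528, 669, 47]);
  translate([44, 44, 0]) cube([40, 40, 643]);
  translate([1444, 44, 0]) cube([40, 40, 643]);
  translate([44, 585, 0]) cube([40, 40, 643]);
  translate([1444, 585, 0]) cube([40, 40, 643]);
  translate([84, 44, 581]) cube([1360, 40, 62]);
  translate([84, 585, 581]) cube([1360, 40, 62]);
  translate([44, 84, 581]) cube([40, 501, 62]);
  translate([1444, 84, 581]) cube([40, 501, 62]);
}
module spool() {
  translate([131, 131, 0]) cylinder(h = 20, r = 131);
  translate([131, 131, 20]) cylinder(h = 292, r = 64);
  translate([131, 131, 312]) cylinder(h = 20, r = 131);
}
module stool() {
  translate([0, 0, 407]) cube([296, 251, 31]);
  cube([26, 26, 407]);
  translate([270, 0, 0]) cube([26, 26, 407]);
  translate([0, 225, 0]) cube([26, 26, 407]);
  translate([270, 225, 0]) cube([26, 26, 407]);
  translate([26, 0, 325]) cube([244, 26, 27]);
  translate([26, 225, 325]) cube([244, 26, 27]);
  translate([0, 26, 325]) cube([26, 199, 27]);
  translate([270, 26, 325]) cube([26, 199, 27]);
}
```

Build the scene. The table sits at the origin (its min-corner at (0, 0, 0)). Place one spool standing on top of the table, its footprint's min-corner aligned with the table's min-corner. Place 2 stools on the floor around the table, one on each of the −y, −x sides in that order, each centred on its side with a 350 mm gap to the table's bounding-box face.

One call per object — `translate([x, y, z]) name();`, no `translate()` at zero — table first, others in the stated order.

table();
translate([0, 0, 690]) spool();
translate([616, -601, 0]) stool();
translate([-646, 209, 0]) stool();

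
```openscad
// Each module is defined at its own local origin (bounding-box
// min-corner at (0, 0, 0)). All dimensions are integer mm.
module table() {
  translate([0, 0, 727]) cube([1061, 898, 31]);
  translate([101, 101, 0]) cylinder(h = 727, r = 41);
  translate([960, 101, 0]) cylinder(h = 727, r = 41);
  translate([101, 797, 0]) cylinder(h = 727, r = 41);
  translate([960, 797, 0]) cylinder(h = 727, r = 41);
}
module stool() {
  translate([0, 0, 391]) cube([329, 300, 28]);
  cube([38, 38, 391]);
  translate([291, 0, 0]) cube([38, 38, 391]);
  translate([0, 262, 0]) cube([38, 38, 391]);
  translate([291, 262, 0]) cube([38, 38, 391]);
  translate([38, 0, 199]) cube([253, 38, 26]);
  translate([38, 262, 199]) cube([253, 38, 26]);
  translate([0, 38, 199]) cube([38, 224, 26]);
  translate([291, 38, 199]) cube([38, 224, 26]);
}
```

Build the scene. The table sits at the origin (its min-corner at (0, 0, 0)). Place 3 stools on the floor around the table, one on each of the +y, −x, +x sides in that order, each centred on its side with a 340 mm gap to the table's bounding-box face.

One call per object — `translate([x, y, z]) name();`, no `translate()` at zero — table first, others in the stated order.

table();
translate([366, 1238, 0]) stool();
translate([-669, 299, 0]) stool();
translate([1401, 299, 0]) stool();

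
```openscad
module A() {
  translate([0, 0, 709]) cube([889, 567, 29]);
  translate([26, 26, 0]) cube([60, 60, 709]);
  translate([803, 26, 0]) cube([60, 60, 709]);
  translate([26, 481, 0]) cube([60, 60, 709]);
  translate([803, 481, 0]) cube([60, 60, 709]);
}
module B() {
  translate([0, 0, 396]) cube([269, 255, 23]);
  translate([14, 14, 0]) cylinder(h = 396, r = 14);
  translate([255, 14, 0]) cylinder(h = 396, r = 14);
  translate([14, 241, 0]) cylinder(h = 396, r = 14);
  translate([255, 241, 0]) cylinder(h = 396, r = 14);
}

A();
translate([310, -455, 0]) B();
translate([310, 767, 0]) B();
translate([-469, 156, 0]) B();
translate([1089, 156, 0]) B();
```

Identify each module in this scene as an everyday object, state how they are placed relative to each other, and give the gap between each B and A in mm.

Each stool's nearest face is 200 mm from the table's bounding box.

A is a table. B is a stool. Four stools sit around the table at the −y, +y, −x, +x sides. The gap between each stool and the table is 200 mm.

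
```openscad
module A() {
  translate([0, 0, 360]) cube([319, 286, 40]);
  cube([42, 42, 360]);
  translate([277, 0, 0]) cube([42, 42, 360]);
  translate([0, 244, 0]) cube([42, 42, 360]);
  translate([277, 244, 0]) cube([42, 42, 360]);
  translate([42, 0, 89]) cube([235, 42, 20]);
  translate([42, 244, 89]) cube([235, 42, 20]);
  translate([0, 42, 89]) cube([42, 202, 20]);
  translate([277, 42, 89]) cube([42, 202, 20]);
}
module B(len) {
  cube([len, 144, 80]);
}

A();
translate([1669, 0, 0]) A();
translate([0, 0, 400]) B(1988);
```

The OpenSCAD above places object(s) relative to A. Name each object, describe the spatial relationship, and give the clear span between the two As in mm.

Second stool starts at x = 1669; first ends at x = 319; clear span = 1669 − 319 = 1350 mm.

A is a stool. B is a beam. A beam spans the tops of two stools. The clear span between the two stools is 1350 mm.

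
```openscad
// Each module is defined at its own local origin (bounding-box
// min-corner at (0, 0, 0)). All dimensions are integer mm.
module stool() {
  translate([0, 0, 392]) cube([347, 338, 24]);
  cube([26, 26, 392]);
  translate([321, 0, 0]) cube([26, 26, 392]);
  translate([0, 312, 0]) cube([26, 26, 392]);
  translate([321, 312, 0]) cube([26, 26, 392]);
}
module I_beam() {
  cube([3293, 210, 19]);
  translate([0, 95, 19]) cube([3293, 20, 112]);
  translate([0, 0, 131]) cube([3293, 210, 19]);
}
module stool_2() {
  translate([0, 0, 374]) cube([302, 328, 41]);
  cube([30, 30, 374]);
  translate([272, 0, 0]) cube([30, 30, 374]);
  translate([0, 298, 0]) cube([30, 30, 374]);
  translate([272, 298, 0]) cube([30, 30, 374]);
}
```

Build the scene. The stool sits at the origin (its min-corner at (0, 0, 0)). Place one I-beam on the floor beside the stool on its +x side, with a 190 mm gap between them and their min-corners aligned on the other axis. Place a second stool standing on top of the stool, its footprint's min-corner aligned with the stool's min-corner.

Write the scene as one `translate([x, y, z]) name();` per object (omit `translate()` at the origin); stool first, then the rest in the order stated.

stool();
translate([537, 0, 0]) I_beam();
translate([0, 0, 416]) stool_2();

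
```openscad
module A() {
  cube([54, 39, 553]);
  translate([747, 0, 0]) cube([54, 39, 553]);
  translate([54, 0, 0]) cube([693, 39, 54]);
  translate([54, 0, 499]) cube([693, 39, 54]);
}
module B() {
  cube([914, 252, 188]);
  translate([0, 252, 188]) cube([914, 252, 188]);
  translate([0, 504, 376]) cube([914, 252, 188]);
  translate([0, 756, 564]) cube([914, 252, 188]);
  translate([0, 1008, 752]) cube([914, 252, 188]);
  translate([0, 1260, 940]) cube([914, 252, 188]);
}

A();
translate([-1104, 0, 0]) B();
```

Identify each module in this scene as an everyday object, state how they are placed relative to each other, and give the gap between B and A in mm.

A is a picture frame. B is a staircase. The staircase is on the floor beside the picture frame on its −x side. The gap between the staircase and the picture frame is 190 mm.

The staircase's nearest face is 190 mm from the picture frame's −x face.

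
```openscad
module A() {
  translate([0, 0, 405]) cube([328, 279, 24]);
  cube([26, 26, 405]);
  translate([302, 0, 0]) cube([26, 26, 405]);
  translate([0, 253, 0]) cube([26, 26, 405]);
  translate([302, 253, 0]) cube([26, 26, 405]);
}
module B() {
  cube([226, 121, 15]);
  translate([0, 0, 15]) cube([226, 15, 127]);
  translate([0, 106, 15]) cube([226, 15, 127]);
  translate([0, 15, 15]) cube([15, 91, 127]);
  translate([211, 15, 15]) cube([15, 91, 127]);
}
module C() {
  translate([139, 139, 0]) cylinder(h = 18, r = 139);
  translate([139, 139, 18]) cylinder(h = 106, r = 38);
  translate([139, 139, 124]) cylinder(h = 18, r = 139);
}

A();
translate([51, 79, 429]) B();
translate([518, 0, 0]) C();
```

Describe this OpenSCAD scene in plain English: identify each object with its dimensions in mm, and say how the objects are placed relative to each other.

A is a four-legged stool. The seat is 328×279 mm, 24 mm thick, top at z = 429 mm. It stands on four square legs, each 26×26 mm in cross-section, from z = 0 to the seat underside, each flush with a corner of the seat.

B is an open-topped rectangular box: outside dimensions 226×121×142 mm, with a uniform wall and base thickness of 15 mm. The base is a full 226×121 slab on the floor; four walls sit on top of the base. The front and back walls (the −y and +y sides) span the full width; the two side walls fit between them.

C is a spool: two coaxial disc flanges of radius 139 mm and thickness 18 mm, joined by a core cylinder of radius 38 mm and height 106 mm. The lower flange rests on z = 0 and the three cylinders share a vertical axis.

The open box is on top of the stool, centred. The spool is on the floor beside the stool on its +x side.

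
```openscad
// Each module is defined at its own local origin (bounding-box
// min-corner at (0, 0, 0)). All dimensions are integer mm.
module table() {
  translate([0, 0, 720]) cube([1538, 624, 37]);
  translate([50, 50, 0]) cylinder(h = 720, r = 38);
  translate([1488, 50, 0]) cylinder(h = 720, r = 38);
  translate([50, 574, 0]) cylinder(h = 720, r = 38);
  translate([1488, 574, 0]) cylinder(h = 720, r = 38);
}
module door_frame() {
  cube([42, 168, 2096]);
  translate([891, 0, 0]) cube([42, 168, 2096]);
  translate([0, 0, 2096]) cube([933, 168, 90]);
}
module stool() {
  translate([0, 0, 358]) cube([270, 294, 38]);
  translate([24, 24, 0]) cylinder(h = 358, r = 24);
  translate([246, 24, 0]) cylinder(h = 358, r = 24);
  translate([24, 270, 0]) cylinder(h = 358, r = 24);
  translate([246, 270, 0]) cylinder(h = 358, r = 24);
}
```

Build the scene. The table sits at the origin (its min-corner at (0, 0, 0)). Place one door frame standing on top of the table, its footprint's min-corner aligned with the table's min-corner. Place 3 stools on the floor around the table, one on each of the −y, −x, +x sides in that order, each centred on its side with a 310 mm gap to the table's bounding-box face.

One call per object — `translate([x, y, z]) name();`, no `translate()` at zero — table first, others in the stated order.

table();
translate([0, 0, 757]) door_frame();
translate([634, -604, 0]) stool();
translate([-580, 165, 0]) stool();
translate([1848, 165, 0]) stool();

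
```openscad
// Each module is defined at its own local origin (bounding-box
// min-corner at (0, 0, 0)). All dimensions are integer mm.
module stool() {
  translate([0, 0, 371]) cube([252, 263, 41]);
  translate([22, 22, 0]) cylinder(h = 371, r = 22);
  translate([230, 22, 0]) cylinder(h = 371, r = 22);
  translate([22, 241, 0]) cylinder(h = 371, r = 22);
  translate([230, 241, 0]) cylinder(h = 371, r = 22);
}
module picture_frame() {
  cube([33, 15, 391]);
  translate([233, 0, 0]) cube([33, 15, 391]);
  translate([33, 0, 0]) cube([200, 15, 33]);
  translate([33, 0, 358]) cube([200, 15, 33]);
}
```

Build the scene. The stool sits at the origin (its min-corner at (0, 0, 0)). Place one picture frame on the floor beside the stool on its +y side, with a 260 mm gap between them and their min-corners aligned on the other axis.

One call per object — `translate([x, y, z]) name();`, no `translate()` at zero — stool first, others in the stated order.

stool();
translate([0, 523, 0]) picture_frame();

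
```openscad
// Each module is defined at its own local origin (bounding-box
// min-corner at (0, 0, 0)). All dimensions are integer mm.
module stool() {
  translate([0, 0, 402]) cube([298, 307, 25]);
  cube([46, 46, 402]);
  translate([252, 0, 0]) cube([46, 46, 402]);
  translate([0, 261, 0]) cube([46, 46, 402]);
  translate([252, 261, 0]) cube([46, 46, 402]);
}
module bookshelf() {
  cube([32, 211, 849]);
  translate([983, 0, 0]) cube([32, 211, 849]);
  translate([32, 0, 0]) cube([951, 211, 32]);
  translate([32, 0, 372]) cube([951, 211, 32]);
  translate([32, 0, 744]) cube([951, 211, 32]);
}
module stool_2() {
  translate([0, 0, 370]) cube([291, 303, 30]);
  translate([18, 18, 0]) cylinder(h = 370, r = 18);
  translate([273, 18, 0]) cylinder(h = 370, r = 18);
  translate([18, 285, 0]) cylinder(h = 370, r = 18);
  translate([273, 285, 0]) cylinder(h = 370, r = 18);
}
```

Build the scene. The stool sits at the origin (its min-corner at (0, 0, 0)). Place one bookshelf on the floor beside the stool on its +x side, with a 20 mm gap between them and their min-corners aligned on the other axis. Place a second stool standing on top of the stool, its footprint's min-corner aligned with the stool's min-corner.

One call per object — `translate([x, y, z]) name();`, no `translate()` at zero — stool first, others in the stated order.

stool();
translate([318, 0, 0]) bookshelf();
translate([0, 0, 427]) stool_2();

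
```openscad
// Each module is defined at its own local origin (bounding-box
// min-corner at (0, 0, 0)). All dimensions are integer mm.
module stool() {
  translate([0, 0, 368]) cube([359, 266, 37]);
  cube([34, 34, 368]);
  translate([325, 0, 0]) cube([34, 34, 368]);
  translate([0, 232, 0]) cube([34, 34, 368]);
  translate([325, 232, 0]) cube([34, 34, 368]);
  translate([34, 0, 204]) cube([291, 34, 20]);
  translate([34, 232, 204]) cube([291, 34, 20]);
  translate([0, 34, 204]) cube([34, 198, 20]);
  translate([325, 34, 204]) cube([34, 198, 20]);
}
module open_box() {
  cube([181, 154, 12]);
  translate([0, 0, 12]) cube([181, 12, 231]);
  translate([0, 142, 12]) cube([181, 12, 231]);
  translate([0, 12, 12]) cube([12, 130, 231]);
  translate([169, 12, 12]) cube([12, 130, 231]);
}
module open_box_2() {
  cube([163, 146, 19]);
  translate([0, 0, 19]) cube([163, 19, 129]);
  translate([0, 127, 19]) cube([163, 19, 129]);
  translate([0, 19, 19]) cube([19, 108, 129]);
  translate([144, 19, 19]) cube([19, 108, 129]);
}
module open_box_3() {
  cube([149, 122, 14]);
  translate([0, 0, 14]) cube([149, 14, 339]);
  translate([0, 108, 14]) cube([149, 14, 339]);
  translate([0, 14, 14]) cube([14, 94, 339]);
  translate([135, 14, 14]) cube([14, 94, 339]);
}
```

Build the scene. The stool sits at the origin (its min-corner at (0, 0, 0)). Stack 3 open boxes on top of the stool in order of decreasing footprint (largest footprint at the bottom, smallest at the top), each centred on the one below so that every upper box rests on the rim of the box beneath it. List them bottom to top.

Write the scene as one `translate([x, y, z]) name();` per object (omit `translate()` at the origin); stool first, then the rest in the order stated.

stool();
translate([89, 56, 405]) open_box();
translate([98, 60, 648]) open_box_2();
translate([105, 72, 796]) open_box_3();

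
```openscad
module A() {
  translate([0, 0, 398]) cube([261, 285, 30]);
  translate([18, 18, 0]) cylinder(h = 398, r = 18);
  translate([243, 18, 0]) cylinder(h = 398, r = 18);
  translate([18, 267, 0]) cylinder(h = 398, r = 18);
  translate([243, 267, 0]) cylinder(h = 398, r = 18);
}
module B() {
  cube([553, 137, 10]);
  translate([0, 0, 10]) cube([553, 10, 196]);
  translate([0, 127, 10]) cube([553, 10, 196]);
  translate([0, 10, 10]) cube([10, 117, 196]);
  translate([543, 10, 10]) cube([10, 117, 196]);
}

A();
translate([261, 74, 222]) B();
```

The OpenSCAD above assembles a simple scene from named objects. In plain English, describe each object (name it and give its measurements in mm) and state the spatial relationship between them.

A is a four-legged stool. The seat is 261×285 mm, 30 mm thick, top at z = 428 mm. It stands on four round legs, each 36 mm in diameter, from z = 0 to the seat underside, each leg's axis is inset half a diameter from the nearest pair of seat edges (so the leg's bounding box is flush with the corner).

B is an open-topped rectangular box: outside dimensions 553×137×206 mm, with a uniform wall and base thickness of 10 mm. The base is a full 553×137 slab on the floor; four walls sit on top of the base. The front and back walls (the −y and +y sides) span the full width; the two side walls fit between them.

The open box is beside the stool with their tops flush at z = 428.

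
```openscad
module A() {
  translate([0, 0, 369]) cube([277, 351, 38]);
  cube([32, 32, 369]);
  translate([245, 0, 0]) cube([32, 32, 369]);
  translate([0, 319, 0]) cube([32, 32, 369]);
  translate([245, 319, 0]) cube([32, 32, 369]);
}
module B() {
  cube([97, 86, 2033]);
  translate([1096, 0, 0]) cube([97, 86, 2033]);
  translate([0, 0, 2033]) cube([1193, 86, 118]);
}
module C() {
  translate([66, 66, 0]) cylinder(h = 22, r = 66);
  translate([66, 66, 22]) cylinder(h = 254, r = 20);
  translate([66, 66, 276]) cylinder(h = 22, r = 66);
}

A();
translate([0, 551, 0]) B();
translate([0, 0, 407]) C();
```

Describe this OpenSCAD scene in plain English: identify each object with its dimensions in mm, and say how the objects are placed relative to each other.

A is a four-legged stool. The seat is 277×351 mm, 38 mm thick, top at z = 407 mm. It stands on four square legs, each 32×32 mm in cross-section, from z = 0 to the seat underside, each flush with a corner of the seat.

B is a rectangular door frame: two vertical jambs of 97×86 mm section, 2033 mm tall, with a clear opening 999 mm wide between their inner faces. A header 118 mm tall and 86 mm deep lies on top of the jambs and spans the full outside width.

C is a spool: two coaxial disc flanges of radius 66 mm and thickness 22 mm, joined by a core cylinder of radius 20 mm and height 254 mm. The lower flange rests on z = 0 and the three cylinders share a vertical axis.

The door frame is on the floor beside the stool on its +y side. The spool is on top of the stool.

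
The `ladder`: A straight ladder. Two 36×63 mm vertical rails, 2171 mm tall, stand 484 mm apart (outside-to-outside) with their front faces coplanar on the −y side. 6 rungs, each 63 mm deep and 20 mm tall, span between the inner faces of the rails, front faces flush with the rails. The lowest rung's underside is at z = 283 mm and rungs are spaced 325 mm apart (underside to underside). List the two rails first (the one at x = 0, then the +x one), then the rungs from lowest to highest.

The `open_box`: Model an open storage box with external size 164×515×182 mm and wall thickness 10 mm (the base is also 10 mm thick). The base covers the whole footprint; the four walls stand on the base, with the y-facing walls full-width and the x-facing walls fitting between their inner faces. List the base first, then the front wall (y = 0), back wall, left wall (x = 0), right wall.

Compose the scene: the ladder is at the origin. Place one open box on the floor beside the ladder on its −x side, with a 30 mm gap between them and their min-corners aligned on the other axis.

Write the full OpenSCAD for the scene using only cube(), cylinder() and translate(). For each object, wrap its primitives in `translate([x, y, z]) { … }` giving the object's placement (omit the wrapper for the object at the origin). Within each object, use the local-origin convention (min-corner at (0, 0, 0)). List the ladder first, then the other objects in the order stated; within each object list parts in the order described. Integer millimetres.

cube([36, 63, 2171]);
translate([448, 0, 0]) cube([36, 63, 2171]);
translate([36, 0, 283]) cube([412, 63, 20]);
translate([36, 0, 608]) cube([412, 63, 20]);
translate([36, 0, 933]) cube([412, 63, 20]);
translate([36, 0, 1258]) cube([412, 63, 20]);
translate([36, 0, 1583]) cube([412, 63, 20]);
translate([36, 0, 1908]) cube([412, 63, 20]);
translate([-194, 0, 0]) {
  cube([164, 515, 10]);
  translate([0, 0, 10]) cube([164, 10, 172]);
  translate([0, 505, 10]) cube([164, 10, 172]);
  translate([0, 10, 10]) cube([10, 495, 172]);
  translate([154, 10, 10]) cube([10, 495, 172]);
}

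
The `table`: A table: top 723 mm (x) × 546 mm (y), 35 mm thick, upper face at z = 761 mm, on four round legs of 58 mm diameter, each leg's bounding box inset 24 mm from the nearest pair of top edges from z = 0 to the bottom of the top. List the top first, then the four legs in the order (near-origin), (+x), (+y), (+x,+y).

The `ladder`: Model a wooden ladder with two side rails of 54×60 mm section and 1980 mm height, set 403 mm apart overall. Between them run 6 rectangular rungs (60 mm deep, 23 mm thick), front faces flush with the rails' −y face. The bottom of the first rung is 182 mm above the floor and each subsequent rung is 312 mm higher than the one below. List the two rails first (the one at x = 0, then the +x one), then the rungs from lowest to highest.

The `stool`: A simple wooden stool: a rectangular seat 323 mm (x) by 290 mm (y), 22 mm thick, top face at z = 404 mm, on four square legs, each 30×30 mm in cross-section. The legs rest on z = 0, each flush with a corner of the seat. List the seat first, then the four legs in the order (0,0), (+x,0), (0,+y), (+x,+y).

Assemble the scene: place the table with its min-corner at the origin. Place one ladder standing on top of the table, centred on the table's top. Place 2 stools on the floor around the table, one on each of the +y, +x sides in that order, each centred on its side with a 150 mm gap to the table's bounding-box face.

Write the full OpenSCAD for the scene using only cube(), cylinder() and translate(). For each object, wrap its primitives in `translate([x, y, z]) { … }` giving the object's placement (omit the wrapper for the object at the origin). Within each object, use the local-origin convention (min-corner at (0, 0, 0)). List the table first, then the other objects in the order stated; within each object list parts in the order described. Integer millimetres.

translate([0, 0, 726]) cube([723, 546, 35]);
translate([53, 53, 0]) cylinder(h = 726, r = 29);
translate([670, 53, 0]) cylinder(h = 726, r = 29);
translate([53, 493, 0]) cylinder(h = 726, r = 29);
translate([670, 493, 0]) cylinder(h = 726, r = 29);
translate([160, 243, 761]) {
  cube([54, 60, 1980]);
  translate([349, 0, 0]) cube([54, 60, 1980]);
  translate([54, 0, 182]) cube([295, 60, 23]);
  translate([54, 0, 494]) cube([295, 60, 23]);
  translate([54, 0, 806]) cube([295, 60, 23]);
  translate([54, 0, 1118]) cube([295, 60, 23]);
  translate([54, 0, 1430]) cube([295, 60, 23]);
  translate([54, 0, 1742]) cube([295, 60, 23]);
}
translate([200, 696, 0]) {
  translate([0, 0, 382]) cube([323, 290, 22]);
  cube([30, 30, 382]);
  translate([293, 0, 0]) cube([30, 30, 382]);
  translate([0, 260, 0]) cube([30, 30, 382]);
  translate([293, 260, 0]) cube([30, 30, 382]);
}
translate([873, 128, 0]) {
  translate([0, 0, 382]) cube([323, 290, 22]);
  cube([30, 30, 382]);
  translate([293, 0, 0]) cube([30, 30, 382]);
  translate([0, 260, 0]) cube([30, 30, 382]);
  translate([293, 260, 0]) cube([30, 30, 382]);
}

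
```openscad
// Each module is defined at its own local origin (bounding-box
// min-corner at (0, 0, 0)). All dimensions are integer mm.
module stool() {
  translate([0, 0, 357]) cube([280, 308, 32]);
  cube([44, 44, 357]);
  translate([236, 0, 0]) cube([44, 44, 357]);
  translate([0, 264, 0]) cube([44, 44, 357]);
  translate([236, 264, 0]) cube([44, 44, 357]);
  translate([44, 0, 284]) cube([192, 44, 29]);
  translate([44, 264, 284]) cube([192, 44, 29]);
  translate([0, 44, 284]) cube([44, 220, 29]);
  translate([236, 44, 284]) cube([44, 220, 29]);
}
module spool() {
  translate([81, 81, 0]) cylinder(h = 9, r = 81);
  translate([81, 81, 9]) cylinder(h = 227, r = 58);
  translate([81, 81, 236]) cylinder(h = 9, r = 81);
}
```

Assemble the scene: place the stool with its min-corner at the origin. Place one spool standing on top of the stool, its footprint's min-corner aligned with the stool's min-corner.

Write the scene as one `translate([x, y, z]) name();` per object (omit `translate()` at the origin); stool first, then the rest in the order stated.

stool();
translate([0, 0, 389]) spool();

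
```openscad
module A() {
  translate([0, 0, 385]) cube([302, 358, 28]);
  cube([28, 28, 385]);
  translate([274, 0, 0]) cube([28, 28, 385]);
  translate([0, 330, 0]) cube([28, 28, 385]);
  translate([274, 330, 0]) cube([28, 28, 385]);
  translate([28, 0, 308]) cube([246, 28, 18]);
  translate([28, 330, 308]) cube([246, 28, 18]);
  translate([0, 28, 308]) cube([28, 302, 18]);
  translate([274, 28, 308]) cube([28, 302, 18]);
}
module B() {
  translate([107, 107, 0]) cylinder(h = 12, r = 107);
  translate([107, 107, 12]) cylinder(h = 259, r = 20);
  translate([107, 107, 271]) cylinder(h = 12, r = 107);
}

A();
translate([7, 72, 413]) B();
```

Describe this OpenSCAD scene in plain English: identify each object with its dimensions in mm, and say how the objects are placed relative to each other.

A is a simple wooden stool: a rectangular seat 302 mm (x) by 358 mm (y), 28 mm thick, top face at z = 413 mm, on four square legs, each 28×28 mm in cross-section. The legs rest on z = 0, each flush with a corner of the seat. Four stretchers, 28 mm wide and 18 mm tall, connect adjacent legs with their undersides at z = 308 mm, each running between the inner faces of the legs it joins and aligned with the legs' outer faces on the other axis.

B is a spool: two coaxial disc flanges of radius 107 mm and thickness 12 mm, joined by a core cylinder of radius 20 mm and height 259 mm. The lower flange rests on z = 0 and the three cylinders share a vertical axis.

The spool is on top of the stool.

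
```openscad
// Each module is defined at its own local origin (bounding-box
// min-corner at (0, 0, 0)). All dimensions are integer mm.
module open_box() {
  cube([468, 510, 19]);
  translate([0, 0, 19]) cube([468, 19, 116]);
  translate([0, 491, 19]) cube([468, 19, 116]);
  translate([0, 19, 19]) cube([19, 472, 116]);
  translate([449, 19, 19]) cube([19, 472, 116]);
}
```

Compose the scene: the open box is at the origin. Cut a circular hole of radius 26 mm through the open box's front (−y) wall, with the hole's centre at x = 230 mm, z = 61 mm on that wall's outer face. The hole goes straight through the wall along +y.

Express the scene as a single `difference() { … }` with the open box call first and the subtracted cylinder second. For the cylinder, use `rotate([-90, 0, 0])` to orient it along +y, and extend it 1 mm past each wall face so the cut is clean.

difference() {
  open_box();
  translate([230, -1, 61]) rotate([-90, 0, 0]) cylinder(h = 21, r = 26);
}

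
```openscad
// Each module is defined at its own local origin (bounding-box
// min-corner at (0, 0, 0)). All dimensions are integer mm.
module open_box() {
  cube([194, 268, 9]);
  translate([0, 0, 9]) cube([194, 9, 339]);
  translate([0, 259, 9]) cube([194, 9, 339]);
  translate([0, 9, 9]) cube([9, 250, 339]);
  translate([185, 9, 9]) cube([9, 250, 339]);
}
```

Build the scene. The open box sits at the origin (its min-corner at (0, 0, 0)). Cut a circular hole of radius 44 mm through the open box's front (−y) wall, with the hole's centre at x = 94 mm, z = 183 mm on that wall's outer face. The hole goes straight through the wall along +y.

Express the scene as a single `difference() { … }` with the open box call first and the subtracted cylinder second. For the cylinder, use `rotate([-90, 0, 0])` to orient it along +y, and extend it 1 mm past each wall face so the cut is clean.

difference() {
  open_box();
  translate([94, -1, 183]) rotate([-90, 0, 0]) cylinder(h = 11, r = 44);
}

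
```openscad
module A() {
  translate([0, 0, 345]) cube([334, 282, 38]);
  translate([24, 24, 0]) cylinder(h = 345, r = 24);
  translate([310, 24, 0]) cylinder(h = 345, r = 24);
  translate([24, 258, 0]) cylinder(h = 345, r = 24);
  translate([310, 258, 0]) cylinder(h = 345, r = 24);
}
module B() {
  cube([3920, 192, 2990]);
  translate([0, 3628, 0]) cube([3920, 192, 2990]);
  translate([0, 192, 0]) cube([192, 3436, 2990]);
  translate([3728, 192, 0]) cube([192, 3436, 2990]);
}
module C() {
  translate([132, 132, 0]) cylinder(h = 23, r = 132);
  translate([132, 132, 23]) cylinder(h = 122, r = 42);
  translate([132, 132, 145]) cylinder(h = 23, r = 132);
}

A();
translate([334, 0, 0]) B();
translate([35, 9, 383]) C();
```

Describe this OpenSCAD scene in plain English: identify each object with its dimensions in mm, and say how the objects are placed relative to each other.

A is a simple wooden stool: a rectangular seat 334 mm (x) by 282 mm (y), 38 mm thick, top face at z = 383 mm, on four round legs, each 48 mm in diameter. The legs rest on z = 0, each leg's axis is inset half a diameter from the nearest pair of seat edges (so the leg's bounding box is flush with the corner).

B is the wall frame of a small rectangular building: four walls, each 2990 mm tall and 192 mm thick, enclosing a footprint 3920 mm (x) by 3820 mm (y) outside-to-outside, with no floor or roof. The front and back walls (the −y and +y sides) span the full width; the two side walls fit between them.

C is a spool: two coaxial disc flanges of radius 132 mm and thickness 23 mm, joined by a core cylinder of radius 42 mm and height 122 mm. The lower flange rests on z = 0 and the three cylinders share a vertical axis.

The house frame is against the stool's +x side, with their −y faces flush. The spool is on top of the stool, centred.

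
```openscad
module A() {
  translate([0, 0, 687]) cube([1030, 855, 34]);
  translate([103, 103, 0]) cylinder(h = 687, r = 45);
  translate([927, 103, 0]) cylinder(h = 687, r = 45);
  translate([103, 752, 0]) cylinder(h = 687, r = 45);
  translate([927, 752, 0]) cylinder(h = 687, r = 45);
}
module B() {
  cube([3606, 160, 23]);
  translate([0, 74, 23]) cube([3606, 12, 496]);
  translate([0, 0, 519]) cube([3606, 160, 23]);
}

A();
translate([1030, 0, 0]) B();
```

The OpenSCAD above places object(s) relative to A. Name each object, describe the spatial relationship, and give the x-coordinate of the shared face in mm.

The table's +x face and the I-beam's −x face are both at x = 1030 mm.

A is a table. B is an I-beam. The I-beam is against the table's +x side, with their −y faces flush. The x-coordinate of the shared face is 1030 mm.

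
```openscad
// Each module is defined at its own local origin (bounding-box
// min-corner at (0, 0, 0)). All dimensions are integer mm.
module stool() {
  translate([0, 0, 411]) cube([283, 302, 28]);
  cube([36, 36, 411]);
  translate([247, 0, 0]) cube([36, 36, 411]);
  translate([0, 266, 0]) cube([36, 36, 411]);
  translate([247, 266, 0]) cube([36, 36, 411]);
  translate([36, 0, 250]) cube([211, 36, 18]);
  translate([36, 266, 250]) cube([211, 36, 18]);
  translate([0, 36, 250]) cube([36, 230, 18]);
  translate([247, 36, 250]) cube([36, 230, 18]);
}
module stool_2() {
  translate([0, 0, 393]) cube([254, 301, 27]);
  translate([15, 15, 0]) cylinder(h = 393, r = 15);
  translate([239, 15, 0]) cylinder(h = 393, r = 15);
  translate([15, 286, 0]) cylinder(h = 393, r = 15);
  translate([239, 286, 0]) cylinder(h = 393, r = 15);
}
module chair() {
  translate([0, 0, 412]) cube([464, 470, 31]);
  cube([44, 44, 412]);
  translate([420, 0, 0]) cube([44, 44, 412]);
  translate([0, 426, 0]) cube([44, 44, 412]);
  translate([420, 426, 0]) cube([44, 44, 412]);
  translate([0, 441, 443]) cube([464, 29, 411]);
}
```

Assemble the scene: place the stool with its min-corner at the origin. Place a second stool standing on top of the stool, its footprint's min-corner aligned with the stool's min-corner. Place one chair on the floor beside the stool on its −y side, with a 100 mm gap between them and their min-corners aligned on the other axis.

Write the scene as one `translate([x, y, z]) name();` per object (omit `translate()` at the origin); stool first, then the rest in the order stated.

stool();
translate([0, 0, 439]) stool_2();
translate([0, -570, 0]) chair();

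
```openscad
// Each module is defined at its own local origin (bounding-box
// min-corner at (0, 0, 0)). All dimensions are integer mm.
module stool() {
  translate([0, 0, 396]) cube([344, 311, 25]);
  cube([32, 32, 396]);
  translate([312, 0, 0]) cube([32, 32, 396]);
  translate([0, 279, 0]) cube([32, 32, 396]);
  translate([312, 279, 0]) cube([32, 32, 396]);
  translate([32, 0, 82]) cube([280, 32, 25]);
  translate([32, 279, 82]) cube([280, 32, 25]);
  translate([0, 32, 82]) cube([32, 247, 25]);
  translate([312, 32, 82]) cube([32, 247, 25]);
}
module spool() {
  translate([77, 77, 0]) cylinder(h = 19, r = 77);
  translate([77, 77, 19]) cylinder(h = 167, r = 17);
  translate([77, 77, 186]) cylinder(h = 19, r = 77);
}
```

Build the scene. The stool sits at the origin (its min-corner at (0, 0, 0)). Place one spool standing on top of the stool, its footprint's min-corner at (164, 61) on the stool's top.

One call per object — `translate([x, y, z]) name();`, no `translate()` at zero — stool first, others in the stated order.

stool();
translate([164, 61, 421]) spool();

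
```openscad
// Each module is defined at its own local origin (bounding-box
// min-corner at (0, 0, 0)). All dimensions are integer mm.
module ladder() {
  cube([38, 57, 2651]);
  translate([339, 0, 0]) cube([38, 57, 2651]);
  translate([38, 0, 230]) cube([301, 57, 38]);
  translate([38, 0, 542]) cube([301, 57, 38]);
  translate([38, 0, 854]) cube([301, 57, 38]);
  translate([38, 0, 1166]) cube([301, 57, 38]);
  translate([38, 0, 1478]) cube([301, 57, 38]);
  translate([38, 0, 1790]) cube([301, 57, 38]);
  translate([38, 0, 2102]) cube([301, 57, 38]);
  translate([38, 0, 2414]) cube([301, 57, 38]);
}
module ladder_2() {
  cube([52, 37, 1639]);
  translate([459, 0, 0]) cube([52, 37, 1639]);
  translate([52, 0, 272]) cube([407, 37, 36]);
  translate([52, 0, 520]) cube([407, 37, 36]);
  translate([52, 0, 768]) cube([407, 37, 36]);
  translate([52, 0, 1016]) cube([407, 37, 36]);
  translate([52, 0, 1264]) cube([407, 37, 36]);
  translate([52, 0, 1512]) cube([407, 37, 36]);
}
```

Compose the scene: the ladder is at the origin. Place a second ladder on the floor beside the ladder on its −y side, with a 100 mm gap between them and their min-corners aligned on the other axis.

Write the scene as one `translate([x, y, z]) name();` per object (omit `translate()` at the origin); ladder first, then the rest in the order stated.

ladder();
translate([0, -137, 0]) ladder_2();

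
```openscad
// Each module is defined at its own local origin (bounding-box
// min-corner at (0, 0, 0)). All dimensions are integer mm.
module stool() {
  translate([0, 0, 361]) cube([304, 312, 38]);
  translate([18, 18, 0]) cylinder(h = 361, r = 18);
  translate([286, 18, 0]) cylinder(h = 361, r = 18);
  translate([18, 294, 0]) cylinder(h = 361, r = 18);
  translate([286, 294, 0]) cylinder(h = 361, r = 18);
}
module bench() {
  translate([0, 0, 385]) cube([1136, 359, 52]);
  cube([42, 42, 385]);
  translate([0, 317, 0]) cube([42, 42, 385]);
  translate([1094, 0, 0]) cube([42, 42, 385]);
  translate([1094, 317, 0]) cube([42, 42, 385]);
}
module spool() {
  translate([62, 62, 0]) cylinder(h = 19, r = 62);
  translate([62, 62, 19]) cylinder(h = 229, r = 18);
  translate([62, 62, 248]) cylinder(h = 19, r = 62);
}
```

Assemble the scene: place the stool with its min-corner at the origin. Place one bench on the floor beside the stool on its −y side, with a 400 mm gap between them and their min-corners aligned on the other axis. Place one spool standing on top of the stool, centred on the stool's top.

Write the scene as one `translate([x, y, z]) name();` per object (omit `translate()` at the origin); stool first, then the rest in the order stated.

stool();
translate([0, -759, 0]) bench();
translate([90, 94, 399]) spool();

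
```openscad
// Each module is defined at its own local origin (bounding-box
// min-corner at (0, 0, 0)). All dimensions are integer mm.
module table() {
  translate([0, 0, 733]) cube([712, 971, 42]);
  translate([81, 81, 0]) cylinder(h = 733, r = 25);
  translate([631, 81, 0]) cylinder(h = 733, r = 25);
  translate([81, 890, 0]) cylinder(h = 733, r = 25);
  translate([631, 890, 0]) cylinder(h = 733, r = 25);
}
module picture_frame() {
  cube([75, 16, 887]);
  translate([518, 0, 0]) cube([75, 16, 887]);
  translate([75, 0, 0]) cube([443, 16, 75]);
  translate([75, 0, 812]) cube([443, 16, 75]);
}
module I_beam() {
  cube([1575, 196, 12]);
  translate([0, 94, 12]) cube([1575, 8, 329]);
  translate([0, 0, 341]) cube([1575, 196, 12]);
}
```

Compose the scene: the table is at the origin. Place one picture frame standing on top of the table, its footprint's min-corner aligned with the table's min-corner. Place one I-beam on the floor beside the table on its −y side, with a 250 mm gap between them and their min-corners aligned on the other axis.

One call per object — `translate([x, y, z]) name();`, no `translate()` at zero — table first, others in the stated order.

table();
translate([0, 0, 775]) picture_frame();
translate([0, -446, 0]) I_beam();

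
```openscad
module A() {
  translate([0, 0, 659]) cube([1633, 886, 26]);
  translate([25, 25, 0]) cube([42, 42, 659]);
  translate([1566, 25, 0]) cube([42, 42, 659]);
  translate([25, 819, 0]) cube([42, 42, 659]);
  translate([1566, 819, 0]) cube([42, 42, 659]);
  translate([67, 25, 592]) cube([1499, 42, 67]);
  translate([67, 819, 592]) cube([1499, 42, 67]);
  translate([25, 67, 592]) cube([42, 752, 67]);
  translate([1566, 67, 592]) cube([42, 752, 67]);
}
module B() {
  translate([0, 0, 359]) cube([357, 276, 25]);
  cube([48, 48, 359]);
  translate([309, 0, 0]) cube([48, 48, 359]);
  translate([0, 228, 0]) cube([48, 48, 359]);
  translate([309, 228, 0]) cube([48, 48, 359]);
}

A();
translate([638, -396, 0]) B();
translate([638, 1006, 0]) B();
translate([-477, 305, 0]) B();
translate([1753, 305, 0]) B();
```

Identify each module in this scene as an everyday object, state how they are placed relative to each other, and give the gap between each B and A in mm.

Each stool's nearest face is 120 mm from the table's bounding box.

A is a table. B is a stool. Four stools sit around the table at the −y, +y, −x, +x sides. The gap between each stool and the table is 120 mm.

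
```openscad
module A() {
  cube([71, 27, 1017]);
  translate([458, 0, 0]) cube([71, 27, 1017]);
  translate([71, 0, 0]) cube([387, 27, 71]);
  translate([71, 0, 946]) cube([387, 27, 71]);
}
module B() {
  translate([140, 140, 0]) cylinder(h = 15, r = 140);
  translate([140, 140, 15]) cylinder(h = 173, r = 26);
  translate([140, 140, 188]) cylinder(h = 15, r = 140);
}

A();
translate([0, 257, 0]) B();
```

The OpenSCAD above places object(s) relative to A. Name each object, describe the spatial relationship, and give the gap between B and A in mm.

The spool's nearest face is 230 mm from the picture frame's +y face.

A is a picture frame. B is a spool. The spool is on the floor beside the picture frame on its +y side. The gap between the spool and the picture frame is 230 mm.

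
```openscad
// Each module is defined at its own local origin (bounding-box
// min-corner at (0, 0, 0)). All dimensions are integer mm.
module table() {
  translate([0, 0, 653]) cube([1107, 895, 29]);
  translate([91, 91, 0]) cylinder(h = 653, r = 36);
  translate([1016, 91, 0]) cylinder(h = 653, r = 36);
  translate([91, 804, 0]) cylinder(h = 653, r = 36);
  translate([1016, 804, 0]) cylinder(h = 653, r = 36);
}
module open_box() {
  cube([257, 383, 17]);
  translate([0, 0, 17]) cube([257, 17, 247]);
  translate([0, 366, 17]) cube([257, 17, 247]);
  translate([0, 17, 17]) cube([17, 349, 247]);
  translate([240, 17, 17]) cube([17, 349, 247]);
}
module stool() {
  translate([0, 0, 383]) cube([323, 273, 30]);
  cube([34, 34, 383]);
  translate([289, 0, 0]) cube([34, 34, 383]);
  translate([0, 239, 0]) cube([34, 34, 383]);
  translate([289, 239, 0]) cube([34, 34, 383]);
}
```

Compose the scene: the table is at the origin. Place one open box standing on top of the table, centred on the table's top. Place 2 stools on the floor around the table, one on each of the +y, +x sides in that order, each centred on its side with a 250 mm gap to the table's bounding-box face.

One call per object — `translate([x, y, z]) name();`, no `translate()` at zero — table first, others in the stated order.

table();
translate([425, 256, 682]) open_box();
translate([392, 1145, 0]) stool();
translate([1357, 311, 0]) stool();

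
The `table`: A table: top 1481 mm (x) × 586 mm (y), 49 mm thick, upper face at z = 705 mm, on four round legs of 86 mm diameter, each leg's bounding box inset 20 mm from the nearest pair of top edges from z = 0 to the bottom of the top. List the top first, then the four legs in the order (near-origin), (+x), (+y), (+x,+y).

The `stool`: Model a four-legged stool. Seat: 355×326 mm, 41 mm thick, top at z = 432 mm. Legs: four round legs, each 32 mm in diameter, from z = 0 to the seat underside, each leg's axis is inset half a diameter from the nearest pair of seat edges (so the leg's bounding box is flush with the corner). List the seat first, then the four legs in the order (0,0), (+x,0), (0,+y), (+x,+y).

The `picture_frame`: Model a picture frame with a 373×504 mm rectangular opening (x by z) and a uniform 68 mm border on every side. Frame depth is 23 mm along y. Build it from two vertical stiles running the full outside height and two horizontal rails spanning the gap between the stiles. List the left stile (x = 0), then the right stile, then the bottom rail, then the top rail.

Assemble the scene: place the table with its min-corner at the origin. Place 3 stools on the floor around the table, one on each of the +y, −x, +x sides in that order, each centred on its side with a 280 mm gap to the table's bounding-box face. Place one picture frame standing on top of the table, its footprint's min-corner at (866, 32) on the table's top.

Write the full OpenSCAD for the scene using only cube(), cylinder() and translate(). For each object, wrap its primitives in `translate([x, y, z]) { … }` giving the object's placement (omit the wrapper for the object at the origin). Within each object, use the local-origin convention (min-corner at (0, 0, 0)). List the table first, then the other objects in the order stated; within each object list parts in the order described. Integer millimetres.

translate([0, 0, 656]) cube([1481, 586, 49]);
translate([63, 63, 0]) cylinder(h = 656, r = 43);
translate([1418, 63, 0]) cylinder(h = 656, r = 43);
translate([63, 523, 0]) cylinder(h = 656, r = 43);
translate([1418, 523, 0]) cylinder(h = 656, r = 43);
translate([563, 866, 0]) {
  translate([0, 0, 391]) cube([355, 326, 41]);
  translate([16, 16, 0]) cylinder(h = 391, r = 16);
  translate([339, 16, 0]) cylinder(h = 391, r = 16);
  translate([16, 310, 0]) cylinder(h = 391, r = 16);
  translate([339, 310, 0]) cylinder(h = 391, r = 16);
}
translate([-635, 130, 0]) {
  translate([0, 0, 391]) cube([355, 326, 41]);
  translate([16, 16, 0]) cylinder(h = 391, r = 16);
  translate([339, 16, 0]) cylinder(h = 391, r = 16);
  translate([16, 310, 0]) cylinder(h = 391, r = 16);
  translate([339, 310, 0]) cylinder(h = 391, r = 16);
}
translate([1761, 130, 0]) {
  translate([0, 0, 391]) cube([355, 326, 41]);
  translate([16, 16, 0]) cylinder(h = 391, r = 16);
  translate([339, 16, 0]) cylinder(h = 391, r = 16);
  translate([16, 310, 0]) cylinder(h = 391, r = 16);
  translate([339, 310, 0]) cylinder(h = 391, r = 16);
}
translate([866, 32, 705]) {
  cube([68, 23, 640]);
  translate([441, 0, 0]) cube([68, 23, 640]);
  translate([68, 0, 0]) cube([373, 23, 68]);
  translate([68, 0, 572]) cube([373, 23, 68]);
}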